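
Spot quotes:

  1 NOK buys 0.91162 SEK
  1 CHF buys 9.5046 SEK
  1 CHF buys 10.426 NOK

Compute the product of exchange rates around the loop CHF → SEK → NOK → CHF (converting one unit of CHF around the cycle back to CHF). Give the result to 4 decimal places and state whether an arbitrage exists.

1.0000 (no arbitrage)

Around CHF → SEK → NOK → CHF: 1 × 9.5046 ÷ 0.91162 ÷ 10.426 = 1.000005
Product ≈ 1 (deviation 0.001%, within rounding noise).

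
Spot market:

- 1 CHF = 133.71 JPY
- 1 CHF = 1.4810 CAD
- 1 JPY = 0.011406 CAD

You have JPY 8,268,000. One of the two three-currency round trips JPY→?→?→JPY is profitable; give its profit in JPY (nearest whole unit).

Profit: JPY 246,177

Profitable loop is JPY → CAD → CHF → JPY:
JPY 8,268,000 × 0.011406 = CAD 94,304.81
CAD 94,304.81 ÷ 1.4810 = CHF 63,676.44
CHF 63,676.44 × 133.71 = JPY 8,514,177
Profit = JPY 8,514,177 − JPY 8,268,000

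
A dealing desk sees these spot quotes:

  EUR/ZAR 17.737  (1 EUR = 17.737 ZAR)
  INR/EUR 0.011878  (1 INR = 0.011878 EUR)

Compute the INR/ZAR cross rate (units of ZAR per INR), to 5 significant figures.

INR/ZAR = 0.21068

1 INR × 0.011878 = 0.011878 EUR
0.011878 EUR × 17.737 = 0.21068 ZAR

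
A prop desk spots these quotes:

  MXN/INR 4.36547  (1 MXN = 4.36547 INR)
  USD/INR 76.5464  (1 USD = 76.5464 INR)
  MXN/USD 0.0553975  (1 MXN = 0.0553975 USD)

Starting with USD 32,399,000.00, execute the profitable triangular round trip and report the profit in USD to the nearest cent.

Profit: USD 954,981.01

Profitable loop is USD → MXN → INR → USD:
USD 32,399,000.00 ÷ 0.0553975 = MXN 584,845,886.55
MXN 584,845,886.55 × 4.36547 = INR 2,553,127,172.35
INR 2,553,127,172.35 ÷ 76.5464 = USD 33,353,981.01
Profit = USD 33,353,981.01 − USD 32,399,000.00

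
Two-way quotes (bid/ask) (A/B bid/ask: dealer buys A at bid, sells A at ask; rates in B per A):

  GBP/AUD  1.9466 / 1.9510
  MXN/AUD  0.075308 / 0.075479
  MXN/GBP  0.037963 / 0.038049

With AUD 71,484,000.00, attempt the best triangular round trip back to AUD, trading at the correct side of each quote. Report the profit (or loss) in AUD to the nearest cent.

Best loop AUD → GBP → MXN → AUD:
AUD 71,484,000.00 ÷ 1.9510 (buy GBP at ask) = GBP 36,639,671.96
GBP 36,639,671.96 ÷ 0.038049 (buy MXN at ask) = MXN 962,960,181.95
MXN 962,960,181.95 × 0.075308 (sell MXN at bid) = AUD 72,518,605.38

Net profit: AUD 1,034,605.38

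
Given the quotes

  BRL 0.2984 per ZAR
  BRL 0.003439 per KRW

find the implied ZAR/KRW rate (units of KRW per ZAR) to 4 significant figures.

ZAR/KRW = 86.77

1 ZAR × 0.2984 = 0.2984 BRL
0.2984 BRL ÷ 0.003439 = 86.7694 KRW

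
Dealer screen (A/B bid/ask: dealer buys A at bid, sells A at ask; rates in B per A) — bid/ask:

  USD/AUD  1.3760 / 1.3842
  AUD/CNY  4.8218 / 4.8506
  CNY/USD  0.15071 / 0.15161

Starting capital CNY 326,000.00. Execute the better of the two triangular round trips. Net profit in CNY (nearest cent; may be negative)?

Net result: CNY -22.75 (no profitable arbitrage after spreads)

Best loop CNY → USD → AUD → CNY:
CNY 326,000.00 × 0.15071 (sell CNY at bid) = USD 49,131.46
USD 49,131.46 × 1.3760 (sell USD at bid) = AUD 67,604.89
AUD 67,604.89 × 4.8218 (sell AUD at bid) = CNY 325,977.25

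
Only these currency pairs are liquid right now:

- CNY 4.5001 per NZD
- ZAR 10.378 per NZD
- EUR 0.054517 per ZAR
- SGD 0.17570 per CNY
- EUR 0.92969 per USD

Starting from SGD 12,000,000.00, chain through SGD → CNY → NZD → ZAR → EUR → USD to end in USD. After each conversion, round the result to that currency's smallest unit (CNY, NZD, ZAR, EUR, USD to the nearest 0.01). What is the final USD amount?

SGD 12,000,000.00 ÷ 0.17570 = CNY 68,298,235.63
CNY 68,298,235.63 ÷ 4.5001 = NZD 15,177,048.43
NZD 15,177,048.43 × 10.378 = ZAR 157,507,408.61
ZAR 157,507,408.61 × 0.054517 = EUR 8,586,831.40
EUR 8,586,831.40 ÷ 0.92969 = USD 9,236,230.79

USD 9,236,230.79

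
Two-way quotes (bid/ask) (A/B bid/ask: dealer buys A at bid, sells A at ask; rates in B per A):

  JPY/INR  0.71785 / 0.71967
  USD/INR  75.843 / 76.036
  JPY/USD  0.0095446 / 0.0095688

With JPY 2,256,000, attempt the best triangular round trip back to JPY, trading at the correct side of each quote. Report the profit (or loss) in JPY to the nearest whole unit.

Net profit: JPY 13,232

Best loop JPY → USD → INR → JPY:
JPY 2,256,000 × 0.0095446 (sell JPY at bid) = USD 21,532.62
USD 21,532.62 × 75.843 (sell USD at bid) = INR 1,633,098.32
INR 1,633,098.32 ÷ 0.71967 (buy JPY at ask) = JPY 2,269,232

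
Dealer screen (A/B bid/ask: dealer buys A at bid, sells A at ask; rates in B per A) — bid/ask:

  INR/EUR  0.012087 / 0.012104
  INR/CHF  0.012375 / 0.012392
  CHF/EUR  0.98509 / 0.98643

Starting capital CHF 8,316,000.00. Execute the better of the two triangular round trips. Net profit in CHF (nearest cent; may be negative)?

Net profit: CHF 59,421.72

Best loop CHF → EUR → INR → CHF:
CHF 8,316,000.00 × 0.98509 (sell CHF at bid) = EUR 8,192,008.44
EUR 8,192,008.44 ÷ 0.012104 (buy INR at ask) = INR 676,801,754.79
INR 676,801,754.79 × 0.012375 (sell INR at bid) = CHF 8,375,421.72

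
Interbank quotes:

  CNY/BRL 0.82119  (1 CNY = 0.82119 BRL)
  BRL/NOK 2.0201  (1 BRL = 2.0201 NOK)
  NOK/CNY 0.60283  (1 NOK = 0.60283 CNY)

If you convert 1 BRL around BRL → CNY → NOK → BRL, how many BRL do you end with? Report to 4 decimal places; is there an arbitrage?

1.0000 (no arbitrage)

Around BRL → CNY → NOK → BRL: 1 ÷ 0.82119 ÷ 0.60283 ÷ 2.0201 = 0.999974
Product ≈ 1 (deviation 0.003%, within rounding noise).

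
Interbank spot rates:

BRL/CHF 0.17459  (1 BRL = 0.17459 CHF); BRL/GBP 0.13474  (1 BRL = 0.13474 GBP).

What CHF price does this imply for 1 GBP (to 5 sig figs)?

1 GBP ÷ 0.13474 = 7.4217 BRL
7.4217 BRL × 0.17459 = 1.29575 CHF

GBP/CHF = 1.2958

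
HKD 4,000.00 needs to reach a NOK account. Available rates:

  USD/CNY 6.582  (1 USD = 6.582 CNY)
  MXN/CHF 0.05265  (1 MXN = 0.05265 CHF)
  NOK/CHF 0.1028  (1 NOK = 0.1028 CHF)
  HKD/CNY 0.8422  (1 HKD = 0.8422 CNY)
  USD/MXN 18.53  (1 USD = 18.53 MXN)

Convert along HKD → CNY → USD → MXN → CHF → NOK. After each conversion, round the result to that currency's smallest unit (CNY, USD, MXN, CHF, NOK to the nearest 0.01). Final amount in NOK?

HKD 4,000.00 × 0.8422 = CNY 3,368.80
CNY 3,368.80 ÷ 6.582 = USD 511.82
USD 511.82 × 18.53 = MXN 9,484.02
MXN 9,484.02 × 0.05265 = CHF 499.33
CHF 499.33 ÷ 0.1028 = NOK 4,857.30

NOK 4,857.30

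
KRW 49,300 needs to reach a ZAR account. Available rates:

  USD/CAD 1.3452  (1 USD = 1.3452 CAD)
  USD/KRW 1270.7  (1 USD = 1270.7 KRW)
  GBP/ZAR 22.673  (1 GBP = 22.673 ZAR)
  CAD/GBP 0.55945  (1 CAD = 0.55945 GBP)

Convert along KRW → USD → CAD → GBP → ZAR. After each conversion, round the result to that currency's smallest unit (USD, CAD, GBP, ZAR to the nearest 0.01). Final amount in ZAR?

ZAR 662.05

KRW 49,300 ÷ 1270.7 = USD 38.80
USD 38.80 × 1.3452 = CAD 52.19
CAD 52.19 × 0.55945 = GBP 29.20
GBP 29.20 × 22.673 = ZAR 662.05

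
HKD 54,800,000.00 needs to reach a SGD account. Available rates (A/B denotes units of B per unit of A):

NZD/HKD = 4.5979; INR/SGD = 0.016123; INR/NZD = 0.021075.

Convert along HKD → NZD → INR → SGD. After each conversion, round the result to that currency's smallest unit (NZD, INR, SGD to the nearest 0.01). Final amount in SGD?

HKD 54,800,000.00 ÷ 4.5979 = NZD 11,918,484.53
NZD 11,918,484.53 ÷ 0.021075 = INR 565,527,142.59
INR 565,527,142.59 × 0.016123 = SGD 9,117,994.12

SGD 9,117,994.12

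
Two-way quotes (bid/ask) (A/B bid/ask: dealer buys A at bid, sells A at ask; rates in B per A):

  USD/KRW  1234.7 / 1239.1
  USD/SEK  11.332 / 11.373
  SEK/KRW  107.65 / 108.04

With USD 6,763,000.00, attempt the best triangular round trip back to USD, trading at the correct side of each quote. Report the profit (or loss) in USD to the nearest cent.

Net profit: USD 32,809.89

Best loop USD → KRW → SEK → USD:
USD 6,763,000.00 × 1234.7 (sell USD at bid) = KRW 8,350,276,100
KRW 8,350,276,100 ÷ 108.04 (buy SEK at ask) = SEK 77,288,745.83
SEK 77,288,745.83 ÷ 11.373 (buy USD at ask) = USD 6,795,809.89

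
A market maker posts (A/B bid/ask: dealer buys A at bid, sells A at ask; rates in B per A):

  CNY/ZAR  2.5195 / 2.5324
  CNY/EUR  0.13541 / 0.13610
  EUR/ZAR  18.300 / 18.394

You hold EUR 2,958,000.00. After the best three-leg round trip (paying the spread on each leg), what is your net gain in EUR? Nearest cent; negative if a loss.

Net profit: EUR 18,995.82

Best loop EUR → CNY → ZAR → EUR:
EUR 2,958,000.00 ÷ 0.13610 (buy CNY at ask) = CNY 21,734,019.10
CNY 21,734,019.10 × 2.5195 (sell CNY at bid) = ZAR 54,758,861.13
ZAR 54,758,861.13 ÷ 18.394 (buy EUR at ask) = EUR 2,976,995.82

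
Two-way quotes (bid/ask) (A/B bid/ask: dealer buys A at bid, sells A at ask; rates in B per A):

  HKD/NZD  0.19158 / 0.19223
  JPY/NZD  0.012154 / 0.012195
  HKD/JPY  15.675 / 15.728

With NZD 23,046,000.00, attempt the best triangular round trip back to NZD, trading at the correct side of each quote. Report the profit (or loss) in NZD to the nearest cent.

Best loop NZD → JPY → HKD → NZD:
NZD 23,046,000.00 ÷ 0.012195 (buy JPY at ask) = JPY 1,889,790,898
JPY 1,889,790,898 ÷ 15.728 (buy HKD at ask) = HKD 120,154,558.62
HKD 120,154,558.62 × 0.19158 (sell HKD at bid) = NZD 23,019,210.34

Net result: NZD -26,789.66 (no profitable arbitrage after spreads)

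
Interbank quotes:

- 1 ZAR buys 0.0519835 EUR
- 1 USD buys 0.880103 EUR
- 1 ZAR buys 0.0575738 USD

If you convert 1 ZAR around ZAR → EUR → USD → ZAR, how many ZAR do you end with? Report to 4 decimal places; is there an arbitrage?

Around ZAR → EUR → USD → ZAR: 1 × 0.0519835 ÷ 0.880103 ÷ 0.0575738 = 1.025905
Product > 1; profitable direction is ZAR → EUR → USD → ZAR.

1.0259 (arbitrage exists)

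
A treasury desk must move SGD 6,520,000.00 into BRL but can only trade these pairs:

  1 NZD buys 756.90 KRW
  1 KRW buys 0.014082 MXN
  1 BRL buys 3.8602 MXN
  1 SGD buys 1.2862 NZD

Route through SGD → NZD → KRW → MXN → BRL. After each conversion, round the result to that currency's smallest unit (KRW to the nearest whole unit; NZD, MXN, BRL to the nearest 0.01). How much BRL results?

BRL 23,155,232.17

SGD 6,520,000.00 × 1.2862 = NZD 8,386,024.00
NZD 8,386,024.00 × 756.90 = KRW 6,347,381,566
KRW 6,347,381,566 × 0.014082 = MXN 89,383,827.21
MXN 89,383,827.21 ÷ 3.8602 = BRL 23,155,232.17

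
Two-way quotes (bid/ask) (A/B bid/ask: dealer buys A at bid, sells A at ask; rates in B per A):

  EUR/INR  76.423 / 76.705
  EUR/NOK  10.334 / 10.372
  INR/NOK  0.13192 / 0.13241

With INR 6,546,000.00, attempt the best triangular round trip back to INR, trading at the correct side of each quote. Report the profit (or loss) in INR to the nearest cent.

Net profit: INR 114,395.19

Best loop INR → EUR → NOK → INR:
INR 6,546,000.00 ÷ 76.705 (buy EUR at ask) = EUR 85,339.94
EUR 85,339.94 × 10.334 (sell EUR at bid) = NOK 881,902.93
NOK 881,902.93 ÷ 0.13241 (buy INR at ask) = INR 6,660,395.19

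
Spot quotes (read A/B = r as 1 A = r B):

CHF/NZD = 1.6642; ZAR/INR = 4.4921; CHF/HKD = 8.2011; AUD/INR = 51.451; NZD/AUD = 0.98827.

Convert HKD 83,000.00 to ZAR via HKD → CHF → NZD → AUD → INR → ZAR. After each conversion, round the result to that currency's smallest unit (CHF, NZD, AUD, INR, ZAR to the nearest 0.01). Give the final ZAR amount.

ZAR 190,647.71

HKD 83,000.00 ÷ 8.2011 = CHF 10,120.59
CHF 10,120.59 × 1.6642 = NZD 16,842.69
NZD 16,842.69 × 0.98827 = AUD 16,645.13
AUD 16,645.13 × 51.451 = INR 856,408.58
INR 856,408.58 ÷ 4.4921 = ZAR 190,647.71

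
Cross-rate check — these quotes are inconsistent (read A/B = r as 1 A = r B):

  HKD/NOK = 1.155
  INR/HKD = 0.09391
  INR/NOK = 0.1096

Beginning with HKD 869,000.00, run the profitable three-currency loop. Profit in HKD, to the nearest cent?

Profitable loop is HKD → INR → NOK → HKD:
HKD 869,000.00 ÷ 0.09391 = INR 9,253,540.62
INR 9,253,540.62 × 0.1096 = NOK 1,014,188.05
NOK 1,014,188.05 ÷ 1.155 = HKD 878,084.89
Profit = HKD 878,084.89 − HKD 869,000.00

Profit: HKD 9,084.89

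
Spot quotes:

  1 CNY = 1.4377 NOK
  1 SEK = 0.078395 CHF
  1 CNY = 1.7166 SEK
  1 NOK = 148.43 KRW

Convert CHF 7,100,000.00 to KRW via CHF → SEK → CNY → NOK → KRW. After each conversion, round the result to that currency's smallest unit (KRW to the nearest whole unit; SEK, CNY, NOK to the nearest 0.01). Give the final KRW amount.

CHF 7,100,000.00 ÷ 0.078395 = SEK 90,567,000.45
SEK 90,567,000.45 ÷ 1.7166 = CNY 52,759,524.90
CNY 52,759,524.90 × 1.4377 = NOK 75,852,368.95
NOK 75,852,368.95 × 148.43 = KRW 11,258,767,123

KRW 11,258,767,123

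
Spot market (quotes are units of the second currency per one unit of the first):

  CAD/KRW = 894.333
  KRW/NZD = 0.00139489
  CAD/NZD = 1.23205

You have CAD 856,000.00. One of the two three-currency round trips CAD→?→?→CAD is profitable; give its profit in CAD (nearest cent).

Profitable loop is CAD → KRW → NZD → CAD:
CAD 856,000.00 × 894.333 = KRW 765,549,048
KRW 765,549,048 × 0.00139489 = NZD 1,067,856.71
NZD 1,067,856.71 ÷ 1.23205 = CAD 866,731.64
Profit = CAD 866,731.64 − CAD 856,000.00

Profit: CAD 10,731.64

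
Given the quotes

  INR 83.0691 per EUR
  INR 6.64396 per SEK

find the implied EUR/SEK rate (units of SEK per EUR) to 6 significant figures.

1 EUR × 83.0691 = 83.0691 INR
83.0691 INR ÷ 6.64396 = 12.503 SEK

EUR/SEK = 12.5030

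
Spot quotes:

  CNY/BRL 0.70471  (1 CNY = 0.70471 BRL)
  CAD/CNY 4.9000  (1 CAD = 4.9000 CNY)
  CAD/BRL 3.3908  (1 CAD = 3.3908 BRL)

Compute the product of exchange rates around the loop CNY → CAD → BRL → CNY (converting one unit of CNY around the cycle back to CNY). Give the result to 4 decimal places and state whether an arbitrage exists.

0.9820 (arbitrage exists)

Around CNY → CAD → BRL → CNY: 1 ÷ 4.9000 × 3.3908 ÷ 0.70471 = 0.981964
Product < 1; profitable direction is CNY → BRL → CAD → CNY.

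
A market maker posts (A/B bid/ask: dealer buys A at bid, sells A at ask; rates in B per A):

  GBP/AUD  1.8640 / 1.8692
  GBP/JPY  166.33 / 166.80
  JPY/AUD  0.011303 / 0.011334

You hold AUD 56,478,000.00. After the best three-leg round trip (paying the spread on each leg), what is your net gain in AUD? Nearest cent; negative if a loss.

Best loop AUD → GBP → JPY → AUD:
AUD 56,478,000.00 ÷ 1.8692 (buy GBP at ask) = GBP 30,215,065.27
GBP 30,215,065.27 × 166.33 (sell GBP at bid) = JPY 5,025,671,806
JPY 5,025,671,806 × 0.011303 (sell JPY at bid) = AUD 56,805,168.42

Net profit: AUD 327,168.42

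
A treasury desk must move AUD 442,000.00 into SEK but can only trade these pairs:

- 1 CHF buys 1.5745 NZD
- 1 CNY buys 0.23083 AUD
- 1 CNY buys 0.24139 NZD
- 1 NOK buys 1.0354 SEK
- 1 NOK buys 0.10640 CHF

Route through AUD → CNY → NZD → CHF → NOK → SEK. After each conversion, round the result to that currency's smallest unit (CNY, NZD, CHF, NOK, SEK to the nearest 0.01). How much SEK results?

AUD 442,000.00 ÷ 0.23083 = CNY 1,914,829.10
CNY 1,914,829.10 × 0.24139 = NZD 462,220.60
NZD 462,220.60 ÷ 1.5745 = CHF 293,566.59
CHF 293,566.59 ÷ 0.10640 = NOK 2,759,084.49
NOK 2,759,084.49 × 1.0354 = SEK 2,856,756.08

SEK 2,856,756.08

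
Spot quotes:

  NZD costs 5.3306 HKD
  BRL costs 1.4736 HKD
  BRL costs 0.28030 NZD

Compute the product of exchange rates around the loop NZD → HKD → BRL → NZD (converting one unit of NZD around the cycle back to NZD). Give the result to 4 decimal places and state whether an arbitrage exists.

Around NZD → HKD → BRL → NZD: 1 × 5.3306 ÷ 1.4736 × 0.28030 = 1.013957
Product > 1; profitable direction is NZD → HKD → BRL → NZD.

1.0140 (arbitrage exists)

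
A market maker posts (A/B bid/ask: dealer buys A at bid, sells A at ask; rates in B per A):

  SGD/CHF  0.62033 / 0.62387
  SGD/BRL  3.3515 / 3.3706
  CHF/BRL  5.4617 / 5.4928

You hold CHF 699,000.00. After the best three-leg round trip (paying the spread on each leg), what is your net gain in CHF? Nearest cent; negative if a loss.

Best loop CHF → BRL → SGD → CHF:
CHF 699,000.00 × 5.4617 (sell CHF at bid) = BRL 3,817,728.30
BRL 3,817,728.30 ÷ 3.3706 (buy SGD at ask) = SGD 1,132,655.40
SGD 1,132,655.40 × 0.62033 (sell SGD at bid) = CHF 702,620.13

Net profit: CHF 3,620.13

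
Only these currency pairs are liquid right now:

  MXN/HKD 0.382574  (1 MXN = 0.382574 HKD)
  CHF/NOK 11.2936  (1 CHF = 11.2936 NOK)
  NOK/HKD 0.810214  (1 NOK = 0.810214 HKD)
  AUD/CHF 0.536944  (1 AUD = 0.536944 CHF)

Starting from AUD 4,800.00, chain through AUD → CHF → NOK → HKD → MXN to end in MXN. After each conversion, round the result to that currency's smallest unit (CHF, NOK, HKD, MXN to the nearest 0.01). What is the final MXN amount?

MXN 61,643.42

AUD 4,800.00 × 0.536944 = CHF 2,577.33
CHF 2,577.33 × 11.2936 = NOK 29,107.33
NOK 29,107.33 × 0.810214 = HKD 23,583.17
HKD 23,583.17 ÷ 0.382574 = MXN 61,643.42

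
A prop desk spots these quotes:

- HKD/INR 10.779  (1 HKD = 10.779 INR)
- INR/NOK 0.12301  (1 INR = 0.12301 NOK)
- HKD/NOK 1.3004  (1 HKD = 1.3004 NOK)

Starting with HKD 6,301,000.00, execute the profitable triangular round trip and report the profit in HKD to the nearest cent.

Profitable loop is HKD → INR → NOK → HKD:
HKD 6,301,000.00 × 10.779 = INR 67,918,479.00
INR 67,918,479.00 × 0.12301 = NOK 8,354,652.10
NOK 8,354,652.10 ÷ 1.3004 = HKD 6,424,678.64
Profit = HKD 6,424,678.64 − HKD 6,301,000.00

Profit: HKD 123,678.64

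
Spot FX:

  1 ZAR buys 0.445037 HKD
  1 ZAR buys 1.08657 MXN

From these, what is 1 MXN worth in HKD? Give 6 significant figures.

1 MXN ÷ 1.08657 = 0.920327 ZAR
0.920327 ZAR × 0.445037 = 0.40958 HKD

MXN/HKD = 0.409580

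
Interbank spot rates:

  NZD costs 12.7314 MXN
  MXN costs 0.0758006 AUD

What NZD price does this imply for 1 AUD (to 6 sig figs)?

AUD/NZD = 1.03622

1 AUD ÷ 0.0758006 = 13.1925 MXN
13.1925 MXN ÷ 12.7314 = 1.03622 NZD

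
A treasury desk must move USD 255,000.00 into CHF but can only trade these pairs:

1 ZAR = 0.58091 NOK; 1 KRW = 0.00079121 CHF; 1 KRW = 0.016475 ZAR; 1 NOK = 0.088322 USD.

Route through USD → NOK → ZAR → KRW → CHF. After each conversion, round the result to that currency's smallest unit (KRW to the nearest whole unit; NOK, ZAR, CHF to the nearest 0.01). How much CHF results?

CHF 238,687.01

USD 255,000.00 ÷ 0.088322 = NOK 2,887,162.88
NOK 2,887,162.88 ÷ 0.58091 = ZAR 4,970,069.17
ZAR 4,970,069.17 ÷ 0.016475 = KRW 301,673,394
KRW 301,673,394 × 0.00079121 = CHF 238,687.01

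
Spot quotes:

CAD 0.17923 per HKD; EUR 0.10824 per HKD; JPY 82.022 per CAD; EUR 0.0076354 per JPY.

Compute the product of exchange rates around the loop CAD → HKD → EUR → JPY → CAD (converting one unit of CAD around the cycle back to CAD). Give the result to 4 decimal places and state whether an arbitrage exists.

0.9643 (arbitrage exists)

Around CAD → HKD → EUR → JPY → CAD: 1 ÷ 0.17923 × 0.10824 ÷ 0.0076354 ÷ 82.022 = 0.964306
Product < 1; profitable direction is CAD → JPY → EUR → HKD → CAD.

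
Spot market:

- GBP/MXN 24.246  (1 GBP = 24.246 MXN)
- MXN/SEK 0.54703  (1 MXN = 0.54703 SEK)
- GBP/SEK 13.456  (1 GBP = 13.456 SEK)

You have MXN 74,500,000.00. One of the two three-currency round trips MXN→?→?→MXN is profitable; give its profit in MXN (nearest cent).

Profit: MXN 1,082,457.06

Profitable loop is MXN → GBP → SEK → MXN:
MXN 74,500,000.00 ÷ 24.246 = GBP 3,072,671.78
GBP 3,072,671.78 × 13.456 = SEK 41,345,871.48
SEK 41,345,871.48 ÷ 0.54703 = MXN 75,582,457.06
Profit = MXN 75,582,457.06 − MXN 74,500,000.00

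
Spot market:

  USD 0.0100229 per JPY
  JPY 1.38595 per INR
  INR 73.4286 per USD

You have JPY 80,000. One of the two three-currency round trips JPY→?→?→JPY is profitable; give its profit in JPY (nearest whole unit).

Profitable loop is JPY → USD → INR → JPY:
JPY 80,000 × 0.0100229 = USD 801.83
USD 801.83 × 73.4286 = INR 58,877.40
INR 58,877.40 × 1.38595 = JPY 81,601
Profit = JPY 81,601 − JPY 80,000

Profit: JPY 1,601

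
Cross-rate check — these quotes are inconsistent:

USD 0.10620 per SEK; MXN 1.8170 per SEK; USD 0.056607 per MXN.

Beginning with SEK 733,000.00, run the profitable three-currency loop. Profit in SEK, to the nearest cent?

Profitable loop is SEK → USD → MXN → SEK:
SEK 733,000.00 × 0.10620 = USD 77,844.60
USD 77,844.60 ÷ 0.056607 = MXN 1,375,176.21
MXN 1,375,176.21 ÷ 1.8170 = SEK 756,838.86
Profit = SEK 756,838.86 − SEK 733,000.00

Profit: SEK 23,838.86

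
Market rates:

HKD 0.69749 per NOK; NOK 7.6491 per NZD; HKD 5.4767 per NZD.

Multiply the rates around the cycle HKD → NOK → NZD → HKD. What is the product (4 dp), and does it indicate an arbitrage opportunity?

1.0265 (arbitrage exists)

Around HKD → NOK → NZD → HKD: 1 ÷ 0.69749 ÷ 7.6491 × 5.4767 = 1.026528
Product > 1; profitable direction is HKD → NOK → NZD → HKD.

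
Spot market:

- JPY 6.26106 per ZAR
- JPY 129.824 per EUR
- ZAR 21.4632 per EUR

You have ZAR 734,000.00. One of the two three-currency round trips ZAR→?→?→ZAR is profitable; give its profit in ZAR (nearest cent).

Profit: ZAR 25,772.22

Profitable loop is ZAR → JPY → EUR → ZAR:
ZAR 734,000.00 × 6.26106 = JPY 4,595,618
JPY 4,595,618 ÷ 129.824 = EUR 35,398.83
EUR 35,398.83 × 21.4632 = ZAR 759,772.22
Profit = ZAR 759,772.22 − ZAR 734,000.00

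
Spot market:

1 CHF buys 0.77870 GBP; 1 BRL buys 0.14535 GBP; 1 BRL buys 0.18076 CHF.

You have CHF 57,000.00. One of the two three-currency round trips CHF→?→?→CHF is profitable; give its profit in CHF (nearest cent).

Profit: CHF 1,859.61

Profitable loop is CHF → BRL → GBP → CHF:
CHF 57,000.00 ÷ 0.18076 = BRL 315,335.25
BRL 315,335.25 × 0.14535 = GBP 45,833.98
GBP 45,833.98 ÷ 0.77870 = CHF 58,859.61
Profit = CHF 58,859.61 − CHF 57,000.00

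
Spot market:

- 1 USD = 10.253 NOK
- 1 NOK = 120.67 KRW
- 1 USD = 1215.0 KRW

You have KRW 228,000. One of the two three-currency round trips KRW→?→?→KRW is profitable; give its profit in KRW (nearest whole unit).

Profitable loop is KRW → USD → NOK → KRW:
KRW 228,000 ÷ 1215.0 = USD 187.65
USD 187.65 × 10.253 = NOK 1,924.02
NOK 1,924.02 × 120.67 = KRW 232,171
Profit = KRW 232,171 − KRW 228,000

Profit: KRW 4,171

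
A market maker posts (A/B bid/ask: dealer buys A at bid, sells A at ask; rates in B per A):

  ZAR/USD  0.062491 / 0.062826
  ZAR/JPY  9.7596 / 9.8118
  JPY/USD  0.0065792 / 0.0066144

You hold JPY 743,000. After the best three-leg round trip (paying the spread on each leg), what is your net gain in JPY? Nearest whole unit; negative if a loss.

Best loop JPY → USD → ZAR → JPY:
JPY 743,000 × 0.0065792 (sell JPY at bid) = USD 4,888.35
USD 4,888.35 ÷ 0.062826 (buy ZAR at ask) = ZAR 77,807.68
ZAR 77,807.68 × 9.7596 (sell ZAR at bid) = JPY 759,372

Net profit: JPY 16,372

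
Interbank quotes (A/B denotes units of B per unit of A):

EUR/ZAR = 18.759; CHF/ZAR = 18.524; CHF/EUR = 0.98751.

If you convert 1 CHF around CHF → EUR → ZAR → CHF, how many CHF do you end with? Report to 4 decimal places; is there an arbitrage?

Around CHF → EUR → ZAR → CHF: 1 × 0.98751 × 18.759 ÷ 18.524 = 1.000038
Product ≈ 1 (deviation 0.004%, within rounding noise).

1.0000 (no arbitrage)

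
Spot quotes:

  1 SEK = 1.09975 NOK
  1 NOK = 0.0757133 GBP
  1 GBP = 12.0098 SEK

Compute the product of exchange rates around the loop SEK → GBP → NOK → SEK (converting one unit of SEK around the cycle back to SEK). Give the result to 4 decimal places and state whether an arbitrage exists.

Around SEK → GBP → NOK → SEK: 1 ÷ 12.0098 ÷ 0.0757133 ÷ 1.09975 = 0.999996
Product ≈ 1 (deviation 0.000%, within rounding noise).

1.0000 (no arbitrage)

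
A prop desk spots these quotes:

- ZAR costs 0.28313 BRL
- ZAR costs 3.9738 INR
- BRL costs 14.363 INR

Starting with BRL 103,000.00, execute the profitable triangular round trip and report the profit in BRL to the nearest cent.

Profitable loop is BRL → INR → ZAR → BRL:
BRL 103,000.00 × 14.363 = INR 1,479,389.00
INR 1,479,389.00 ÷ 3.9738 = ZAR 372,285.72
ZAR 372,285.72 × 0.28313 = BRL 105,405.26
Profit = BRL 105,405.26 − BRL 103,000.00

Profit: BRL 2,405.26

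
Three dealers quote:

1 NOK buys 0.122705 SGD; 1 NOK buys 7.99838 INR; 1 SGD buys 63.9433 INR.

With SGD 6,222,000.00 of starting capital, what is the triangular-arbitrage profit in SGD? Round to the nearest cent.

Profitable loop is SGD → NOK → INR → SGD:
SGD 6,222,000.00 ÷ 0.122705 = NOK 50,706,980.16
NOK 50,706,980.16 × 7.99838 = INR 405,573,695.94
INR 405,573,695.94 ÷ 63.9433 = SGD 6,342,708.24
Profit = SGD 6,342,708.24 − SGD 6,222,000.00

Profit: SGD 120,708.24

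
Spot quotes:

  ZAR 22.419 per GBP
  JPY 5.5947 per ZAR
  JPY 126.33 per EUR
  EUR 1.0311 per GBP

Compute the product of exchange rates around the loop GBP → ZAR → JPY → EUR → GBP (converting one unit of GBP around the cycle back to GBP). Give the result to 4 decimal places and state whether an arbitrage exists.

Around GBP → ZAR → JPY → EUR → GBP: 1 × 22.419 × 5.5947 ÷ 126.33 ÷ 1.0311 = 0.962910
Product < 1; profitable direction is GBP → EUR → JPY → ZAR → GBP.

0.9629 (arbitrage exists)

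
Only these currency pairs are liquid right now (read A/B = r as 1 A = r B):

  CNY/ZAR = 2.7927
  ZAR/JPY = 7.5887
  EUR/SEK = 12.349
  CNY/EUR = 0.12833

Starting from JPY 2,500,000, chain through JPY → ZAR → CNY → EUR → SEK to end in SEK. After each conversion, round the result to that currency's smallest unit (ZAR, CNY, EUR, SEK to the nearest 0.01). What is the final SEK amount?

SEK 186,942.62

JPY 2,500,000 ÷ 7.5887 = ZAR 329,437.19
ZAR 329,437.19 ÷ 2.7927 = CNY 117,963.69
CNY 117,963.69 × 0.12833 = EUR 15,138.28
EUR 15,138.28 × 12.349 = SEK 186,942.62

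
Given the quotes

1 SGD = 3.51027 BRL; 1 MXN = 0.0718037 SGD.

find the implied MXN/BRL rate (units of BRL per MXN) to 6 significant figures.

1 MXN × 0.0718037 = 0.0718037 SGD
0.0718037 SGD × 3.51027 = 0.25205 BRL

MXN/BRL = 0.252050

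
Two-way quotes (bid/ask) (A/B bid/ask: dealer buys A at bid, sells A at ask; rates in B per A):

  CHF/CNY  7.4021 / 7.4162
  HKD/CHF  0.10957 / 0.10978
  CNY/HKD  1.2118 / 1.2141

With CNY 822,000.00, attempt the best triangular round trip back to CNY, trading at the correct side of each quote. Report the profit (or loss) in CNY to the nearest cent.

Best loop CNY → CHF → HKD → CNY:
CNY 822,000.00 ÷ 7.4162 (buy CHF at ask) = CHF 110,838.43
CHF 110,838.43 ÷ 0.10978 (buy HKD at ask) = HKD 1,009,641.42
HKD 1,009,641.42 ÷ 1.2141 (buy CNY at ask) = CNY 831,596.59

Net profit: CNY 9,596.59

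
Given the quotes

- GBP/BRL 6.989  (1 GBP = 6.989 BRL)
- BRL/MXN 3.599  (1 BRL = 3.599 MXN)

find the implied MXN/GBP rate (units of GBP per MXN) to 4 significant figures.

1 MXN ÷ 3.599 = 0.277855 BRL
0.277855 BRL ÷ 6.989 = 0.039756 GBP

MXN/GBP = 0.03976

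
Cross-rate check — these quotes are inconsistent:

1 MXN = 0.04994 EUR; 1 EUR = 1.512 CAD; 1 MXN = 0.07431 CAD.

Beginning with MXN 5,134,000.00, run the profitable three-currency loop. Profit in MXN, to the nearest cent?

Profit: MXN 82,857.00

Profitable loop is MXN → EUR → CAD → MXN:
MXN 5,134,000.00 × 0.04994 = EUR 256,391.96
EUR 256,391.96 × 1.512 = CAD 387,664.64
CAD 387,664.64 ÷ 0.07431 = MXN 5,216,857.00
Profit = MXN 5,216,857.00 − MXN 5,134,000.00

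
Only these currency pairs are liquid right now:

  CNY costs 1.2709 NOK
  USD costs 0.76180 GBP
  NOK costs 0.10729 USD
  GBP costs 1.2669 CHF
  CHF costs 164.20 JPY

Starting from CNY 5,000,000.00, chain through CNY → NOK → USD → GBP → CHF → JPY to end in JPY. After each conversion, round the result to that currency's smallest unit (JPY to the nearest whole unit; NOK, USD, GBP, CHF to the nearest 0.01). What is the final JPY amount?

JPY 108,043,111

CNY 5,000,000.00 × 1.2709 = NOK 6,354,500.00
NOK 6,354,500.00 × 0.10729 = USD 681,774.30
USD 681,774.30 × 0.76180 = GBP 519,375.66
GBP 519,375.66 × 1.2669 = CHF 657,997.02
CHF 657,997.02 × 164.20 = JPY 108,043,111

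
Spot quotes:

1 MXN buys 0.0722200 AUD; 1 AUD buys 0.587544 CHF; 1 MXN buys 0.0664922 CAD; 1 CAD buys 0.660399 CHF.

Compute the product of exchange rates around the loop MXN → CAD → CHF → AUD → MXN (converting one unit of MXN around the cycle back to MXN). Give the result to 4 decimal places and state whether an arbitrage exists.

1.0349 (arbitrage exists)

Around MXN → CAD → CHF → AUD → MXN: 1 × 0.0664922 × 0.660399 ÷ 0.587544 ÷ 0.0722200 = 1.034854
Product > 1; profitable direction is MXN → CAD → CHF → AUD → MXN.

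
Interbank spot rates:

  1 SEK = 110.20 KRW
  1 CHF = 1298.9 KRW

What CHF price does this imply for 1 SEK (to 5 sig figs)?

SEK/CHF = 0.084841

1 SEK × 110.20 = 110.2 KRW
110.2 KRW ÷ 1298.9 = 0.084841 CHF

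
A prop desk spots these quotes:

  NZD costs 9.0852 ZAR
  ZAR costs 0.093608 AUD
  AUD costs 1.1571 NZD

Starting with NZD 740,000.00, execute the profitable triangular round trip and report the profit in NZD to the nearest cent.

Profitable loop is NZD → AUD → ZAR → NZD:
NZD 740,000.00 ÷ 1.1571 = AUD 639,529.86
AUD 639,529.86 ÷ 0.093608 = ZAR 6,832,000.03
ZAR 6,832,000.03 ÷ 9.0852 = NZD 751,992.25
Profit = NZD 751,992.25 − NZD 740,000.00

Profit: NZD 11,992.25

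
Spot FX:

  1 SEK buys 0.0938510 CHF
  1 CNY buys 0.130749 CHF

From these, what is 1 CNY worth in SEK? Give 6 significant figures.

1 CNY × 0.130749 = 0.130749 CHF
0.130749 CHF ÷ 0.0938510 = 1.39316 SEK

CNY/SEK = 1.39316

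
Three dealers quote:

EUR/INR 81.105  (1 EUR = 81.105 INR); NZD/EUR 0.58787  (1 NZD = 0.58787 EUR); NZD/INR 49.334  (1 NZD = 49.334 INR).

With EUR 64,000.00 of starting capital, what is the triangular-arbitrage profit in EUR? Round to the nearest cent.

Profitable loop is EUR → NZD → INR → EUR:
EUR 64,000.00 ÷ 0.58787 = NZD 108,867.61
NZD 108,867.61 × 49.334 = INR 5,370,874.51
INR 5,370,874.51 ÷ 81.105 = EUR 66,221.25
Profit = EUR 66,221.25 − EUR 64,000.00

Profit: EUR 2,221.25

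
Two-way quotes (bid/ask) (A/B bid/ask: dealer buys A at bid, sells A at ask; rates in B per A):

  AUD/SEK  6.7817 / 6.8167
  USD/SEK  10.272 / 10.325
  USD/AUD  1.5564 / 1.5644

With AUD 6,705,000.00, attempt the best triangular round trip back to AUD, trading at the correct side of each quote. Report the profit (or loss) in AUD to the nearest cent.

Best loop AUD → SEK → USD → AUD:
AUD 6,705,000.00 × 6.7817 (sell AUD at bid) = SEK 45,471,298.50
SEK 45,471,298.50 ÷ 10.325 (buy USD at ask) = USD 4,403,999.85
USD 4,403,999.85 × 1.5564 (sell USD at bid) = AUD 6,854,385.37

Net profit: AUD 149,385.37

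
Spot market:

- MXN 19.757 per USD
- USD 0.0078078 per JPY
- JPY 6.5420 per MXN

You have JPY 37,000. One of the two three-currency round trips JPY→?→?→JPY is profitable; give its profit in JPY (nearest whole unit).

Profit: JPY 339

Profitable loop is JPY → USD → MXN → JPY:
JPY 37,000 × 0.0078078 = USD 288.89
USD 288.89 × 19.757 = MXN 5,707.57
MXN 5,707.57 × 6.5420 = JPY 37,339
Profit = JPY 37,339 − JPY 37,000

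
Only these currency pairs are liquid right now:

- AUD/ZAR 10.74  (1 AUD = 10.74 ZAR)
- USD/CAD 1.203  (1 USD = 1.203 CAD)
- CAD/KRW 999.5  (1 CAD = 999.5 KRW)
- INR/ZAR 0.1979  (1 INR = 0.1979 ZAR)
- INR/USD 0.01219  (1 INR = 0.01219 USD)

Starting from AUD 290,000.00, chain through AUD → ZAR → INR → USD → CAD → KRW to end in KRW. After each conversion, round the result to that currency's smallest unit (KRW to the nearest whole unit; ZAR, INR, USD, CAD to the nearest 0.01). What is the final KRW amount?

AUD 290,000.00 × 10.74 = ZAR 3,114,600.00
ZAR 3,114,600.00 ÷ 0.1979 = INR 15,738,251.64
INR 15,738,251.64 × 0.01219 = USD 191,849.29
USD 191,849.29 × 1.203 = CAD 230,794.70
CAD 230,794.70 × 999.5 = KRW 230,679,303

KRW 230,679,303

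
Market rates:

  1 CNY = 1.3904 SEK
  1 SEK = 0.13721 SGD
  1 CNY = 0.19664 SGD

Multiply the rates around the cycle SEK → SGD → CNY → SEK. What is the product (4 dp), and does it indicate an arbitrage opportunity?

Around SEK → SGD → CNY → SEK: 1 × 0.13721 ÷ 0.19664 × 1.3904 = 0.970183
Product < 1; profitable direction is SEK → CNY → SGD → SEK.

0.9702 (arbitrage exists)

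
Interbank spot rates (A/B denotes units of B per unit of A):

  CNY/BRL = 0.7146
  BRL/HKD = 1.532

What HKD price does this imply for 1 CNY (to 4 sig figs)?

CNY/HKD = 1.095

1 CNY × 0.7146 = 0.7146 BRL
0.7146 BRL × 1.532 = 1.09477 HKD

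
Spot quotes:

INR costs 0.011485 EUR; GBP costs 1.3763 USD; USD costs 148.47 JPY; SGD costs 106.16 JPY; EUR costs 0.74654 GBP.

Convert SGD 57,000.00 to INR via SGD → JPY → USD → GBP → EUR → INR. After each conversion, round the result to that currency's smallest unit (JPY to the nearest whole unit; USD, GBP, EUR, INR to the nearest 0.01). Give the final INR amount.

INR 3,453,821.51

SGD 57,000.00 × 106.16 = JPY 6,051,120
JPY 6,051,120 ÷ 148.47 = USD 40,756.52
USD 40,756.52 ÷ 1.3763 = GBP 29,613.11
GBP 29,613.11 ÷ 0.74654 = EUR 39,667.14
EUR 39,667.14 ÷ 0.011485 = INR 3,453,821.51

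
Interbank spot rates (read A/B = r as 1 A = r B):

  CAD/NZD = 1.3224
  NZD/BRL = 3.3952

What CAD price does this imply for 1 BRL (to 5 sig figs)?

BRL/CAD = 0.22273

1 BRL ÷ 3.3952 = 0.294533 NZD
0.294533 NZD ÷ 1.3224 = 0.222726 CAD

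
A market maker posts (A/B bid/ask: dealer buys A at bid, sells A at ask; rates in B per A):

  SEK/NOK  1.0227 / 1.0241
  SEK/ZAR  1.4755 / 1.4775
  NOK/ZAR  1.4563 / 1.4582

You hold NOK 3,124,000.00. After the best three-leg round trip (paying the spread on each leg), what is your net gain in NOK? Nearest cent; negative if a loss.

Net profit: NOK 25,072.37

Best loop NOK → ZAR → SEK → NOK:
NOK 3,124,000.00 × 1.4563 (sell NOK at bid) = ZAR 4,549,481.20
ZAR 4,549,481.20 ÷ 1.4775 (buy SEK at ask) = SEK 3,079,175.09
SEK 3,079,175.09 × 1.0227 (sell SEK at bid) = NOK 3,149,072.37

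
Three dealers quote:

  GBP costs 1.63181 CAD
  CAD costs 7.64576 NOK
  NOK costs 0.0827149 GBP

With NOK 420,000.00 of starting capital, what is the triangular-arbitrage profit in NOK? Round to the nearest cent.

Profit: NOK 13,434.31

Profitable loop is NOK → GBP → CAD → NOK:
NOK 420,000.00 × 0.0827149 = GBP 34,740.26
GBP 34,740.26 × 1.63181 = CAD 56,689.50
CAD 56,689.50 × 7.64576 = NOK 433,434.31
Profit = NOK 433,434.31 − NOK 420,000.00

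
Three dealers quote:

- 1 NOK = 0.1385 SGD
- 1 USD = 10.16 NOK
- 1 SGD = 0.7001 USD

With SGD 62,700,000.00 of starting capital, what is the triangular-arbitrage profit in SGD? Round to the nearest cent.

Profitable loop is SGD → NOK → USD → SGD:
SGD 62,700,000.00 ÷ 0.1385 = NOK 452,707,581.23
NOK 452,707,581.23 ÷ 10.16 = USD 44,557,832.80
USD 44,557,832.80 ÷ 0.7001 = SGD 63,644,954.72
Profit = SGD 63,644,954.72 − SGD 62,700,000.00

Profit: SGD 944,954.72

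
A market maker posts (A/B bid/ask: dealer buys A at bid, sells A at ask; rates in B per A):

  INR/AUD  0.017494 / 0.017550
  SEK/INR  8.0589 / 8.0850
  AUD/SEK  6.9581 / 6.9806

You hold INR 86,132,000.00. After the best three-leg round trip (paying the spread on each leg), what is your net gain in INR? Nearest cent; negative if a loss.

Net profit: INR 827,019.40

Best loop INR → SEK → AUD → INR:
INR 86,132,000.00 ÷ 8.0850 (buy SEK at ask) = SEK 10,653,308.60
SEK 10,653,308.60 ÷ 6.9806 (buy AUD at ask) = AUD 1,526,130.79
AUD 1,526,130.79 ÷ 0.017550 (buy INR at ask) = INR 86,959,019.40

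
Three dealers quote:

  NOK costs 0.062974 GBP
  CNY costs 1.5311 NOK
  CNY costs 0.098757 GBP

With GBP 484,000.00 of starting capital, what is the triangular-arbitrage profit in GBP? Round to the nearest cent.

Profit: GBP 11,733.67

Profitable loop is GBP → NOK → CNY → GBP:
GBP 484,000.00 ÷ 0.062974 = NOK 7,685,711.56
NOK 7,685,711.56 ÷ 1.5311 = CNY 5,019,731.93
CNY 5,019,731.93 × 0.098757 = GBP 495,733.67
Profit = GBP 495,733.67 − GBP 484,000.00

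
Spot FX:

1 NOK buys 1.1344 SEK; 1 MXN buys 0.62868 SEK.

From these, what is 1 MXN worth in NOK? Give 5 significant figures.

MXN/NOK = 0.55420

1 MXN × 0.62868 = 0.62868 SEK
0.62868 SEK ÷ 1.1344 = 0.554196 NOK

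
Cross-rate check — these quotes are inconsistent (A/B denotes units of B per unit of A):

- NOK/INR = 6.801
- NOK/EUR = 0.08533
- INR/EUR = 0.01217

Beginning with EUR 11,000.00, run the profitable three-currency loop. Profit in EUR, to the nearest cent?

Profitable loop is EUR → INR → NOK → EUR:
EUR 11,000.00 ÷ 0.01217 = INR 903,861.96
INR 903,861.96 ÷ 6.801 = NOK 132,901.33
NOK 132,901.33 × 0.08533 = EUR 11,340.47
Profit = EUR 11,340.47 − EUR 11,000.00

Profit: EUR 340.47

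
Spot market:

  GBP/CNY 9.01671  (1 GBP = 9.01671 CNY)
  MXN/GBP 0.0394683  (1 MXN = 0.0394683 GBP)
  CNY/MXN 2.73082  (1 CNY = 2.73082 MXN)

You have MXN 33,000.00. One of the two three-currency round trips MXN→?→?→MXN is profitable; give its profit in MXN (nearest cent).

Profitable loop is MXN → CNY → GBP → MXN:
MXN 33,000.00 ÷ 2.73082 = CNY 12,084.28
CNY 12,084.28 ÷ 9.01671 = GBP 1,340.21
GBP 1,340.21 ÷ 0.0394683 = MXN 33,956.61
Profit = MXN 33,956.61 − MXN 33,000.00

Profit: MXN 956.61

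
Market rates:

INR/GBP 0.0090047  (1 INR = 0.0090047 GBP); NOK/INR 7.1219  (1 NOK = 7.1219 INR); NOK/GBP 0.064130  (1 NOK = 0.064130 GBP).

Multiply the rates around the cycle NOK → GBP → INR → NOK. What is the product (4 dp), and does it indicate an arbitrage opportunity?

1.0000 (no arbitrage)

Around NOK → GBP → INR → NOK: 1 × 0.064130 ÷ 0.0090047 ÷ 7.1219 = 0.999991
Product ≈ 1 (deviation 0.001%, within rounding noise).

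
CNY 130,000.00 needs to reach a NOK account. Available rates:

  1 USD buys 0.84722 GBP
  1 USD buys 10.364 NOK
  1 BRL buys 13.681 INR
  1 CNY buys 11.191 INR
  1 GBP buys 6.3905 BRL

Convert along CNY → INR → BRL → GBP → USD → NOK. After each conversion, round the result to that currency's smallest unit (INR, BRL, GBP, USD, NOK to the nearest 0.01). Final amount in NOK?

NOK 203,559.22

CNY 130,000.00 × 11.191 = INR 1,454,830.00
INR 1,454,830.00 ÷ 13.681 = BRL 106,339.45
BRL 106,339.45 ÷ 6.3905 = GBP 16,640.24
GBP 16,640.24 ÷ 0.84722 = USD 19,640.99
USD 19,640.99 × 10.364 = NOK 203,559.22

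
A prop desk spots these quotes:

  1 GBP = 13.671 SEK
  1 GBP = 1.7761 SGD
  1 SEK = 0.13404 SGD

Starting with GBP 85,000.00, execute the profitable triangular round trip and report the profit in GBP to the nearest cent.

Profit: GBP 2,697.30

Profitable loop is GBP → SEK → SGD → GBP:
GBP 85,000.00 × 13.671 = SEK 1,162,035.00
SEK 1,162,035.00 × 0.13404 = SGD 155,759.17
SGD 155,759.17 ÷ 1.7761 = GBP 87,697.30
Profit = GBP 87,697.30 − GBP 85,000.00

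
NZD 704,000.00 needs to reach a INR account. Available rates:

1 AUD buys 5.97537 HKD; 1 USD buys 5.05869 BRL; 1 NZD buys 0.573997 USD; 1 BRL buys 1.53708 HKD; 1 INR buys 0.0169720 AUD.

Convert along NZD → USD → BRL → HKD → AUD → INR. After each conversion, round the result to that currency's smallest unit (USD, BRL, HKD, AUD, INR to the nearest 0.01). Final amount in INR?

INR 30,982,680.89

NZD 704,000.00 × 0.573997 = USD 404,093.89
USD 404,093.89 × 5.05869 = BRL 2,044,185.72
BRL 2,044,185.72 × 1.53708 = HKD 3,142,076.99
HKD 3,142,076.99 ÷ 5.97537 = AUD 525,838.06
AUD 525,838.06 ÷ 0.0169720 = INR 30,982,680.89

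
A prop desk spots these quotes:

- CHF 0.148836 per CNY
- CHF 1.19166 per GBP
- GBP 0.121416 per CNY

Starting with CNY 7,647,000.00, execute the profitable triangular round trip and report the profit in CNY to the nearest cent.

Profitable loop is CNY → CHF → GBP → CNY:
CNY 7,647,000.00 × 0.148836 = CHF 1,138,148.89
CHF 1,138,148.89 ÷ 1.19166 = GBP 955,095.32
GBP 955,095.32 ÷ 0.121416 = CNY 7,866,305.29
Profit = CNY 7,866,305.29 − CNY 7,647,000.00

Profit: CNY 219,305.29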